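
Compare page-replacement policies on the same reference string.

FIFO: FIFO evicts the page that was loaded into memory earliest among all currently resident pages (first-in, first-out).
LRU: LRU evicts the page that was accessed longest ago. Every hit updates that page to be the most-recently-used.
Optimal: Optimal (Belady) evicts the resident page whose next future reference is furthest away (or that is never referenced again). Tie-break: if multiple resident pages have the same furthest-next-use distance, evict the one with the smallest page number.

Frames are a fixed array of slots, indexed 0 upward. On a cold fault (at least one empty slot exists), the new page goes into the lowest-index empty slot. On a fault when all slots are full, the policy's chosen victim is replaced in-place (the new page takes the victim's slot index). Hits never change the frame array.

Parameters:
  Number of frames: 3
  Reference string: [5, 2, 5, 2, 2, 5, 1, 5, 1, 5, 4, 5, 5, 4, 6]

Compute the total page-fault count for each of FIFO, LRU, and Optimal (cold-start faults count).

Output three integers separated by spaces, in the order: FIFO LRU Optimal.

--- FIFO ---
  step 0: ref 5 -> FAULT, frames=[5,-,-] (faults so far: 1)
  step 1: ref 2 -> FAULT, frames=[5,2,-] (faults so far: 2)
  step 2: ref 5 -> HIT, frames=[5,2,-] (faults so far: 2)
  step 3: ref 2 -> HIT, frames=[5,2,-] (faults so far: 2)
  step 4: ref 2 -> HIT, frames=[5,2,-] (faults so far: 2)
  step 5: ref 5 -> HIT, frames=[5,2,-] (faults so far: 2)
  step 6: ref 1 -> FAULT, frames=[5,2,1] (faults so far: 3)
  step 7: ref 5 -> HIT, frames=[5,2,1] (faults so far: 3)
  step 8: ref 1 -> HIT, frames=[5,2,1] (faults so far: 3)
  step 9: ref 5 -> HIT, frames=[5,2,1] (faults so far: 3)
  step 10: ref 4 -> FAULT, evict 5, frames=[4,2,1] (faults so far: 4)
  step 11: ref 5 -> FAULT, evict 2, frames=[4,5,1] (faults so far: 5)
  step 12: ref 5 -> HIT, frames=[4,5,1] (faults so far: 5)
  step 13: ref 4 -> HIT, frames=[4,5,1] (faults so far: 5)
  step 14: ref 6 -> FAULT, evict 1, frames=[4,5,6] (faults so far: 6)
  FIFO total faults: 6
--- LRU ---
  step 0: ref 5 -> FAULT, frames=[5,-,-] (faults so far: 1)
  step 1: ref 2 -> FAULT, frames=[5,2,-] (faults so far: 2)
  step 2: ref 5 -> HIT, frames=[5,2,-] (faults so far: 2)
  step 3: ref 2 -> HIT, frames=[5,2,-] (faults so far: 2)
  step 4: ref 2 -> HIT, frames=[5,2,-] (faults so far: 2)
  step 5: ref 5 -> HIT, frames=[5,2,-] (faults so far: 2)
  step 6: ref 1 -> FAULT, frames=[5,2,1] (faults so far: 3)
  step 7: ref 5 -> HIT, frames=[5,2,1] (faults so far: 3)
  step 8: ref 1 -> HIT, frames=[5,2,1] (faults so far: 3)
  step 9: ref 5 -> HIT, frames=[5,2,1] (faults so far: 3)
  step 10: ref 4 -> FAULT, evict 2, frames=[5,4,1] (faults so far: 4)
  step 11: ref 5 -> HIT, frames=[5,4,1] (faults so far: 4)
  step 12: ref 5 -> HIT, frames=[5,4,1] (faults so far: 4)
  step 13: ref 4 -> HIT, frames=[5,4,1] (faults so far: 4)
  step 14: ref 6 -> FAULT, evict 1, frames=[5,4,6] (faults so far: 5)
  LRU total faults: 5
--- Optimal ---
  step 0: ref 5 -> FAULT, frames=[5,-,-] (faults so far: 1)
  step 1: ref 2 -> FAULT, frames=[5,2,-] (faults so far: 2)
  step 2: ref 5 -> HIT, frames=[5,2,-] (faults so far: 2)
  step 3: ref 2 -> HIT, frames=[5,2,-] (faults so far: 2)
  step 4: ref 2 -> HIT, frames=[5,2,-] (faults so far: 2)
  step 5: ref 5 -> HIT, frames=[5,2,-] (faults so far: 2)
  step 6: ref 1 -> FAULT, frames=[5,2,1] (faults so far: 3)
  step 7: ref 5 -> HIT, frames=[5,2,1] (faults so far: 3)
  step 8: ref 1 -> HIT, frames=[5,2,1] (faults so far: 3)
  step 9: ref 5 -> HIT, frames=[5,2,1] (faults so far: 3)
  step 10: ref 4 -> FAULT, evict 1, frames=[5,2,4] (faults so far: 4)
  step 11: ref 5 -> HIT, frames=[5,2,4] (faults so far: 4)
  step 12: ref 5 -> HIT, frames=[5,2,4] (faults so far: 4)
  step 13: ref 4 -> HIT, frames=[5,2,4] (faults so far: 4)
  step 14: ref 6 -> FAULT, evict 2, frames=[5,6,4] (faults so far: 5)
  Optimal total faults: 5

Answer: 6 5 5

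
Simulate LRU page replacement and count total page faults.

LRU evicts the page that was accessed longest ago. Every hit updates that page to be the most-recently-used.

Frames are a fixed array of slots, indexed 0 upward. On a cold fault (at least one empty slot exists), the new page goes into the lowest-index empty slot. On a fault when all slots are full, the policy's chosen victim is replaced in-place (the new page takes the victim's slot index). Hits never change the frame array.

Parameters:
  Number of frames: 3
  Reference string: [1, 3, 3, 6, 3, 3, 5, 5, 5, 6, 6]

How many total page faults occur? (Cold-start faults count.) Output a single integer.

Step 0: ref 1 → FAULT, frames=[1,-,-]
Step 1: ref 3 → FAULT, frames=[1,3,-]
Step 2: ref 3 → HIT, frames=[1,3,-]
Step 3: ref 6 → FAULT, frames=[1,3,6]
Step 4: ref 3 → HIT, frames=[1,3,6]
Step 5: ref 3 → HIT, frames=[1,3,6]
Step 6: ref 5 → FAULT (evict 1), frames=[5,3,6]
Step 7: ref 5 → HIT, frames=[5,3,6]
Step 8: ref 5 → HIT, frames=[5,3,6]
Step 9: ref 6 → HIT, frames=[5,3,6]
Step 10: ref 6 → HIT, frames=[5,3,6]
Total faults: 4

Answer: 4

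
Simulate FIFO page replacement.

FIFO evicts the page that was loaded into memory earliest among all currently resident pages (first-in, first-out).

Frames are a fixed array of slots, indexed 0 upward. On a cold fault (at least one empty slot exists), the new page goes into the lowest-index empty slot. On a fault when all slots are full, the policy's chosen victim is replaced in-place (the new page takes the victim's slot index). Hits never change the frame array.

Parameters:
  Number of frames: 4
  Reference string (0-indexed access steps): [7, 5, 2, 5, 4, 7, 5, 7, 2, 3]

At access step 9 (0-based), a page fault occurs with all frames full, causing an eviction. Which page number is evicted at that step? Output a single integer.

Answer: 7

Derivation:
Step 0: ref 7 -> FAULT, frames=[7,-,-,-]
Step 1: ref 5 -> FAULT, frames=[7,5,-,-]
Step 2: ref 2 -> FAULT, frames=[7,5,2,-]
Step 3: ref 5 -> HIT, frames=[7,5,2,-]
Step 4: ref 4 -> FAULT, frames=[7,5,2,4]
Step 5: ref 7 -> HIT, frames=[7,5,2,4]
Step 6: ref 5 -> HIT, frames=[7,5,2,4]
Step 7: ref 7 -> HIT, frames=[7,5,2,4]
Step 8: ref 2 -> HIT, frames=[7,5,2,4]
Step 9: ref 3 -> FAULT, evict 7, frames=[3,5,2,4]
At step 9: evicted page 7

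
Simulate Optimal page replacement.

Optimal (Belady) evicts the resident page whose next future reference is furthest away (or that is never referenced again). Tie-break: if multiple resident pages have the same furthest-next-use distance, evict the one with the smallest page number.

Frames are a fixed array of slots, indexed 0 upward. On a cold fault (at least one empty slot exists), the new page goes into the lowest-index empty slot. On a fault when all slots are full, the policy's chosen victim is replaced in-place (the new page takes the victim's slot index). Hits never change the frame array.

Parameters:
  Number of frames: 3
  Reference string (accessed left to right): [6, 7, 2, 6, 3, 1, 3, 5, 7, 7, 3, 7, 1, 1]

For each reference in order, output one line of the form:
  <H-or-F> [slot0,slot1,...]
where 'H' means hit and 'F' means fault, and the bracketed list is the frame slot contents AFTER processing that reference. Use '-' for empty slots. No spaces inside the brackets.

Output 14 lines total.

F [6,-,-]
F [6,7,-]
F [6,7,2]
H [6,7,2]
F [6,7,3]
F [1,7,3]
H [1,7,3]
F [5,7,3]
H [5,7,3]
H [5,7,3]
H [5,7,3]
H [5,7,3]
F [5,7,1]
H [5,7,1]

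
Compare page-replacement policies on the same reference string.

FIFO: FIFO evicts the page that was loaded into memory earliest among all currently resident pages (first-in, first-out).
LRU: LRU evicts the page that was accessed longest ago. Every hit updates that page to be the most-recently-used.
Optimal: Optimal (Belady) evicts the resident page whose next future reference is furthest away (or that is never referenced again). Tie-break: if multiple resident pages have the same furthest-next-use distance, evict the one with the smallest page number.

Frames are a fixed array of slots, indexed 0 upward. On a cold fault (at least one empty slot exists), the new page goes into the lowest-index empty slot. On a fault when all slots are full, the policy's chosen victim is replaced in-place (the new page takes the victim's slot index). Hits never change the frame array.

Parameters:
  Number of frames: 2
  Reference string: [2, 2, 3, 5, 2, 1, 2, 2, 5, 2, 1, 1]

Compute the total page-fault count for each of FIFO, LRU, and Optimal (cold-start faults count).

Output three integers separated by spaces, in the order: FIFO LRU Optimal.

Answer: 8 7 6

Derivation:
--- FIFO ---
  step 0: ref 2 -> FAULT, frames=[2,-] (faults so far: 1)
  step 1: ref 2 -> HIT, frames=[2,-] (faults so far: 1)
  step 2: ref 3 -> FAULT, frames=[2,3] (faults so far: 2)
  step 3: ref 5 -> FAULT, evict 2, frames=[5,3] (faults so far: 3)
  step 4: ref 2 -> FAULT, evict 3, frames=[5,2] (faults so far: 4)
  step 5: ref 1 -> FAULT, evict 5, frames=[1,2] (faults so far: 5)
  step 6: ref 2 -> HIT, frames=[1,2] (faults so far: 5)
  step 7: ref 2 -> HIT, frames=[1,2] (faults so far: 5)
  step 8: ref 5 -> FAULT, evict 2, frames=[1,5] (faults so far: 6)
  step 9: ref 2 -> FAULT, evict 1, frames=[2,5] (faults so far: 7)
  step 10: ref 1 -> FAULT, evict 5, frames=[2,1] (faults so far: 8)
  step 11: ref 1 -> HIT, frames=[2,1] (faults so far: 8)
  FIFO total faults: 8
--- LRU ---
  step 0: ref 2 -> FAULT, frames=[2,-] (faults so far: 1)
  step 1: ref 2 -> HIT, frames=[2,-] (faults so far: 1)
  step 2: ref 3 -> FAULT, frames=[2,3] (faults so far: 2)
  step 3: ref 5 -> FAULT, evict 2, frames=[5,3] (faults so far: 3)
  step 4: ref 2 -> FAULT, evict 3, frames=[5,2] (faults so far: 4)
  step 5: ref 1 -> FAULT, evict 5, frames=[1,2] (faults so far: 5)
  step 6: ref 2 -> HIT, frames=[1,2] (faults so far: 5)
  step 7: ref 2 -> HIT, frames=[1,2] (faults so far: 5)
  step 8: ref 5 -> FAULT, evict 1, frames=[5,2] (faults so far: 6)
  step 9: ref 2 -> HIT, frames=[5,2] (faults so far: 6)
  step 10: ref 1 -> FAULT, evict 5, frames=[1,2] (faults so far: 7)
  step 11: ref 1 -> HIT, frames=[1,2] (faults so far: 7)
  LRU total faults: 7
--- Optimal ---
  step 0: ref 2 -> FAULT, frames=[2,-] (faults so far: 1)
  step 1: ref 2 -> HIT, frames=[2,-] (faults so far: 1)
  step 2: ref 3 -> FAULT, frames=[2,3] (faults so far: 2)
  step 3: ref 5 -> FAULT, evict 3, frames=[2,5] (faults so far: 3)
  step 4: ref 2 -> HIT, frames=[2,5] (faults so far: 3)
  step 5: ref 1 -> FAULT, evict 5, frames=[2,1] (faults so far: 4)
  step 6: ref 2 -> HIT, frames=[2,1] (faults so far: 4)
  step 7: ref 2 -> HIT, frames=[2,1] (faults so far: 4)
  step 8: ref 5 -> FAULT, evict 1, frames=[2,5] (faults so far: 5)
  step 9: ref 2 -> HIT, frames=[2,5] (faults so far: 5)
  step 10: ref 1 -> FAULT, evict 2, frames=[1,5] (faults so far: 6)
  step 11: ref 1 -> HIT, frames=[1,5] (faults so far: 6)
  Optimal total faults: 6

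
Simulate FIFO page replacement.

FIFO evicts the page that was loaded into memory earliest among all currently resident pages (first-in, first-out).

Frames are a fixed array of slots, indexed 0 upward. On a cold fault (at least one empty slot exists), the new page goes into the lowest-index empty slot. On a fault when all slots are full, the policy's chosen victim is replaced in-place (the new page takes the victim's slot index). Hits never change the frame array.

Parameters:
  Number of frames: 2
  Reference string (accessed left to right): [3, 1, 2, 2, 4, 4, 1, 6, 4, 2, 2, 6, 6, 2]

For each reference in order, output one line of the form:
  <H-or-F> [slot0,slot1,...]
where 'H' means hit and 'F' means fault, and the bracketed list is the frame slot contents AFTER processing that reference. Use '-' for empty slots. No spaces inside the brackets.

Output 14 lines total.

F [3,-]
F [3,1]
F [2,1]
H [2,1]
F [2,4]
H [2,4]
F [1,4]
F [1,6]
F [4,6]
F [4,2]
H [4,2]
F [6,2]
H [6,2]
H [6,2]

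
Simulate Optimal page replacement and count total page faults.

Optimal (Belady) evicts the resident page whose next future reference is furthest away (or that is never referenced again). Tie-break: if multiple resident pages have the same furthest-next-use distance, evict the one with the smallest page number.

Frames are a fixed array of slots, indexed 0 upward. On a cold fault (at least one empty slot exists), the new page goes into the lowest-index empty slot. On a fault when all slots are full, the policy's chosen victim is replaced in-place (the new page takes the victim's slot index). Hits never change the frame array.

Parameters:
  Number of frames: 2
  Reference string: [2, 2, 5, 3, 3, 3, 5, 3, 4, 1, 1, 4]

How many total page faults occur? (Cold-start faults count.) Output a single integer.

Answer: 5

Derivation:
Step 0: ref 2 → FAULT, frames=[2,-]
Step 1: ref 2 → HIT, frames=[2,-]
Step 2: ref 5 → FAULT, frames=[2,5]
Step 3: ref 3 → FAULT (evict 2), frames=[3,5]
Step 4: ref 3 → HIT, frames=[3,5]
Step 5: ref 3 → HIT, frames=[3,5]
Step 6: ref 5 → HIT, frames=[3,5]
Step 7: ref 3 → HIT, frames=[3,5]
Step 8: ref 4 → FAULT (evict 3), frames=[4,5]
Step 9: ref 1 → FAULT (evict 5), frames=[4,1]
Step 10: ref 1 → HIT, frames=[4,1]
Step 11: ref 4 → HIT, frames=[4,1]
Total faults: 5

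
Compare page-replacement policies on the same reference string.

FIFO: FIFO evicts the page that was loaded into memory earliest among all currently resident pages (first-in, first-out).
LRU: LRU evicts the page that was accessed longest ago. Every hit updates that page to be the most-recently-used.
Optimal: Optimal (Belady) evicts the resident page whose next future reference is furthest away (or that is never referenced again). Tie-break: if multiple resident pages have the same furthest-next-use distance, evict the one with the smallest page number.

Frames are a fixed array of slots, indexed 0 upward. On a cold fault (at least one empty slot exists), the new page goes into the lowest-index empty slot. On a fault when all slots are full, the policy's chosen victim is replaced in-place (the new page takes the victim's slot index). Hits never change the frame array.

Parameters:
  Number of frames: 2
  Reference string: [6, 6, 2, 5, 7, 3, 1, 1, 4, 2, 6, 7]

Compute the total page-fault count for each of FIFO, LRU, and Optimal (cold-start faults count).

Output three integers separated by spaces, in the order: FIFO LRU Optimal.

Answer: 10 10 9

Derivation:
--- FIFO ---
  step 0: ref 6 -> FAULT, frames=[6,-] (faults so far: 1)
  step 1: ref 6 -> HIT, frames=[6,-] (faults so far: 1)
  step 2: ref 2 -> FAULT, frames=[6,2] (faults so far: 2)
  step 3: ref 5 -> FAULT, evict 6, frames=[5,2] (faults so far: 3)
  step 4: ref 7 -> FAULT, evict 2, frames=[5,7] (faults so far: 4)
  step 5: ref 3 -> FAULT, evict 5, frames=[3,7] (faults so far: 5)
  step 6: ref 1 -> FAULT, evict 7, frames=[3,1] (faults so far: 6)
  step 7: ref 1 -> HIT, frames=[3,1] (faults so far: 6)
  step 8: ref 4 -> FAULT, evict 3, frames=[4,1] (faults so far: 7)
  step 9: ref 2 -> FAULT, evict 1, frames=[4,2] (faults so far: 8)
  step 10: ref 6 -> FAULT, evict 4, frames=[6,2] (faults so far: 9)
  step 11: ref 7 -> FAULT, evict 2, frames=[6,7] (faults so far: 10)
  FIFO total faults: 10
--- LRU ---
  step 0: ref 6 -> FAULT, frames=[6,-] (faults so far: 1)
  step 1: ref 6 -> HIT, frames=[6,-] (faults so far: 1)
  step 2: ref 2 -> FAULT, frames=[6,2] (faults so far: 2)
  step 3: ref 5 -> FAULT, evict 6, frames=[5,2] (faults so far: 3)
  step 4: ref 7 -> FAULT, evict 2, frames=[5,7] (faults so far: 4)
  step 5: ref 3 -> FAULT, evict 5, frames=[3,7] (faults so far: 5)
  step 6: ref 1 -> FAULT, evict 7, frames=[3,1] (faults so far: 6)
  step 7: ref 1 -> HIT, frames=[3,1] (faults so far: 6)
  step 8: ref 4 -> FAULT, evict 3, frames=[4,1] (faults so far: 7)
  step 9: ref 2 -> FAULT, evict 1, frames=[4,2] (faults so far: 8)
  step 10: ref 6 -> FAULT, evict 4, frames=[6,2] (faults so far: 9)
  step 11: ref 7 -> FAULT, evict 2, frames=[6,7] (faults so far: 10)
  LRU total faults: 10
--- Optimal ---
  step 0: ref 6 -> FAULT, frames=[6,-] (faults so far: 1)
  step 1: ref 6 -> HIT, frames=[6,-] (faults so far: 1)
  step 2: ref 2 -> FAULT, frames=[6,2] (faults so far: 2)
  step 3: ref 5 -> FAULT, evict 6, frames=[5,2] (faults so far: 3)
  step 4: ref 7 -> FAULT, evict 5, frames=[7,2] (faults so far: 4)
  step 5: ref 3 -> FAULT, evict 7, frames=[3,2] (faults so far: 5)
  step 6: ref 1 -> FAULT, evict 3, frames=[1,2] (faults so far: 6)
  step 7: ref 1 -> HIT, frames=[1,2] (faults so far: 6)
  step 8: ref 4 -> FAULT, evict 1, frames=[4,2] (faults so far: 7)
  step 9: ref 2 -> HIT, frames=[4,2] (faults so far: 7)
  step 10: ref 6 -> FAULT, evict 2, frames=[4,6] (faults so far: 8)
  step 11: ref 7 -> FAULT, evict 4, frames=[7,6] (faults so far: 9)
  Optimal total faults: 9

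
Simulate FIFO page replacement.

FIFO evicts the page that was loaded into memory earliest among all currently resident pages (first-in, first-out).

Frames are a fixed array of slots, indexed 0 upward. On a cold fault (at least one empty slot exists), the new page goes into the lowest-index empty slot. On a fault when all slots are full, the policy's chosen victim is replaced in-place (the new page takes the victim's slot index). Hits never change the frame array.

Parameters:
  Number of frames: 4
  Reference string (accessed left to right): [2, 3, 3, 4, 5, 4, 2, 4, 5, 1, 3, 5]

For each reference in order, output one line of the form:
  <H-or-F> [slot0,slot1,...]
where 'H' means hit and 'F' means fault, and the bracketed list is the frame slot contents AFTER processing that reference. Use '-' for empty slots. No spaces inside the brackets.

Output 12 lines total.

F [2,-,-,-]
F [2,3,-,-]
H [2,3,-,-]
F [2,3,4,-]
F [2,3,4,5]
H [2,3,4,5]
H [2,3,4,5]
H [2,3,4,5]
H [2,3,4,5]
F [1,3,4,5]
H [1,3,4,5]
H [1,3,4,5]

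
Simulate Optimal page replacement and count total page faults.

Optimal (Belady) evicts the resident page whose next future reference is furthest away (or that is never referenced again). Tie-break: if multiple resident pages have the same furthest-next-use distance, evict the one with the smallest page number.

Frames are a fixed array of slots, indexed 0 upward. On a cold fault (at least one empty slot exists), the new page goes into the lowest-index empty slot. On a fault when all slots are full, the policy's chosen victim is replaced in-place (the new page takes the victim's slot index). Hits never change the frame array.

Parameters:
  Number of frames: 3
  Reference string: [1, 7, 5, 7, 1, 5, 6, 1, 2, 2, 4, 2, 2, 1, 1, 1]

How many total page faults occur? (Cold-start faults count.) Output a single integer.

Answer: 6

Derivation:
Step 0: ref 1 → FAULT, frames=[1,-,-]
Step 1: ref 7 → FAULT, frames=[1,7,-]
Step 2: ref 5 → FAULT, frames=[1,7,5]
Step 3: ref 7 → HIT, frames=[1,7,5]
Step 4: ref 1 → HIT, frames=[1,7,5]
Step 5: ref 5 → HIT, frames=[1,7,5]
Step 6: ref 6 → FAULT (evict 5), frames=[1,7,6]
Step 7: ref 1 → HIT, frames=[1,7,6]
Step 8: ref 2 → FAULT (evict 6), frames=[1,7,2]
Step 9: ref 2 → HIT, frames=[1,7,2]
Step 10: ref 4 → FAULT (evict 7), frames=[1,4,2]
Step 11: ref 2 → HIT, frames=[1,4,2]
Step 12: ref 2 → HIT, frames=[1,4,2]
Step 13: ref 1 → HIT, frames=[1,4,2]
Step 14: ref 1 → HIT, frames=[1,4,2]
Step 15: ref 1 → HIT, frames=[1,4,2]
Total faults: 6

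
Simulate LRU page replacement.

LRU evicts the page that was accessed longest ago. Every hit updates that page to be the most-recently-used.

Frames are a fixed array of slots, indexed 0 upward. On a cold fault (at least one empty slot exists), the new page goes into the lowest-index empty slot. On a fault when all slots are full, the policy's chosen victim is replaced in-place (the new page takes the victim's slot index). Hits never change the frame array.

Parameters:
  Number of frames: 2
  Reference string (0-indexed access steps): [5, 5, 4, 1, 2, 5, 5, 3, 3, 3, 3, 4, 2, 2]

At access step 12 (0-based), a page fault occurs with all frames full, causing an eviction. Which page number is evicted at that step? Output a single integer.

Answer: 3

Derivation:
Step 0: ref 5 -> FAULT, frames=[5,-]
Step 1: ref 5 -> HIT, frames=[5,-]
Step 2: ref 4 -> FAULT, frames=[5,4]
Step 3: ref 1 -> FAULT, evict 5, frames=[1,4]
Step 4: ref 2 -> FAULT, evict 4, frames=[1,2]
Step 5: ref 5 -> FAULT, evict 1, frames=[5,2]
Step 6: ref 5 -> HIT, frames=[5,2]
Step 7: ref 3 -> FAULT, evict 2, frames=[5,3]
Step 8: ref 3 -> HIT, frames=[5,3]
Step 9: ref 3 -> HIT, frames=[5,3]
Step 10: ref 3 -> HIT, frames=[5,3]
Step 11: ref 4 -> FAULT, evict 5, frames=[4,3]
Step 12: ref 2 -> FAULT, evict 3, frames=[4,2]
At step 12: evicted page 3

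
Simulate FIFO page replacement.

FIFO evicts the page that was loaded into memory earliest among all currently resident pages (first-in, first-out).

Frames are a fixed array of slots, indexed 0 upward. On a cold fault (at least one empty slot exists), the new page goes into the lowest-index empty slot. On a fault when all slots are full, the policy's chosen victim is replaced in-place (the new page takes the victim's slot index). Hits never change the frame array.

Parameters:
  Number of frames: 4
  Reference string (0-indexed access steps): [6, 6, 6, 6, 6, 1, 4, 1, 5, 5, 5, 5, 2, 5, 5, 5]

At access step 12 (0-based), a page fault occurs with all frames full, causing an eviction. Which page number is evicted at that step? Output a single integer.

Answer: 6

Derivation:
Step 0: ref 6 -> FAULT, frames=[6,-,-,-]
Step 1: ref 6 -> HIT, frames=[6,-,-,-]
Step 2: ref 6 -> HIT, frames=[6,-,-,-]
Step 3: ref 6 -> HIT, frames=[6,-,-,-]
Step 4: ref 6 -> HIT, frames=[6,-,-,-]
Step 5: ref 1 -> FAULT, frames=[6,1,-,-]
Step 6: ref 4 -> FAULT, frames=[6,1,4,-]
Step 7: ref 1 -> HIT, frames=[6,1,4,-]
Step 8: ref 5 -> FAULT, frames=[6,1,4,5]
Step 9: ref 5 -> HIT, frames=[6,1,4,5]
Step 10: ref 5 -> HIT, frames=[6,1,4,5]
Step 11: ref 5 -> HIT, frames=[6,1,4,5]
Step 12: ref 2 -> FAULT, evict 6, frames=[2,1,4,5]
At step 12: evicted page 6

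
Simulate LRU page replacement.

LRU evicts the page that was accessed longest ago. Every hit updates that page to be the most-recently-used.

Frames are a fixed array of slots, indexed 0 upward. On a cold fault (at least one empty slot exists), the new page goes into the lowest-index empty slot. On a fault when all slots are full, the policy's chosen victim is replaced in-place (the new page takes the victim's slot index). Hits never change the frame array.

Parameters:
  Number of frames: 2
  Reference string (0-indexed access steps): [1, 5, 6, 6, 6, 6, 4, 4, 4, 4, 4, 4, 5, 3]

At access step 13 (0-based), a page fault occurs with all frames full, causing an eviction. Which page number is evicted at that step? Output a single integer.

Answer: 4

Derivation:
Step 0: ref 1 -> FAULT, frames=[1,-]
Step 1: ref 5 -> FAULT, frames=[1,5]
Step 2: ref 6 -> FAULT, evict 1, frames=[6,5]
Step 3: ref 6 -> HIT, frames=[6,5]
Step 4: ref 6 -> HIT, frames=[6,5]
Step 5: ref 6 -> HIT, frames=[6,5]
Step 6: ref 4 -> FAULT, evict 5, frames=[6,4]
Step 7: ref 4 -> HIT, frames=[6,4]
Step 8: ref 4 -> HIT, frames=[6,4]
Step 9: ref 4 -> HIT, frames=[6,4]
Step 10: ref 4 -> HIT, frames=[6,4]
Step 11: ref 4 -> HIT, frames=[6,4]
Step 12: ref 5 -> FAULT, evict 6, frames=[5,4]
Step 13: ref 3 -> FAULT, evict 4, frames=[5,3]
At step 13: evicted page 4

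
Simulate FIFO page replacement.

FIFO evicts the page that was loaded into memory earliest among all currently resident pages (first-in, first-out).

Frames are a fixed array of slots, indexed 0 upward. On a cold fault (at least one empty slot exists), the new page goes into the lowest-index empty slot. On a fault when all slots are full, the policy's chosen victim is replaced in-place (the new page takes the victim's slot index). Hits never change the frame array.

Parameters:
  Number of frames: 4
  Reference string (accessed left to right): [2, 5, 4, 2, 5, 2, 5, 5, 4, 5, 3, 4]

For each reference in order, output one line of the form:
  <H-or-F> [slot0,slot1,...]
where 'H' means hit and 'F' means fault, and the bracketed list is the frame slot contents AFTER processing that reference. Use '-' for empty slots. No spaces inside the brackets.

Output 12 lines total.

F [2,-,-,-]
F [2,5,-,-]
F [2,5,4,-]
H [2,5,4,-]
H [2,5,4,-]
H [2,5,4,-]
H [2,5,4,-]
H [2,5,4,-]
H [2,5,4,-]
H [2,5,4,-]
F [2,5,4,3]
H [2,5,4,3]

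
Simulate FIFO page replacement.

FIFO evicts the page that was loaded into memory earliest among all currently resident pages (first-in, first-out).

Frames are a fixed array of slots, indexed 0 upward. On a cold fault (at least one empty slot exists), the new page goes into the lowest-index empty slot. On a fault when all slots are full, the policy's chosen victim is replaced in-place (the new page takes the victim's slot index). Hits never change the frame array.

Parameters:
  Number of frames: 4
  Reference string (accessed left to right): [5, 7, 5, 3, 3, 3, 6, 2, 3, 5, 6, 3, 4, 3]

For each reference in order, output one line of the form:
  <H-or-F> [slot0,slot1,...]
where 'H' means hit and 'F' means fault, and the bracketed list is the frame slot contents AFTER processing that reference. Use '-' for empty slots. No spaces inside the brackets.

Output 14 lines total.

F [5,-,-,-]
F [5,7,-,-]
H [5,7,-,-]
F [5,7,3,-]
H [5,7,3,-]
H [5,7,3,-]
F [5,7,3,6]
F [2,7,3,6]
H [2,7,3,6]
F [2,5,3,6]
H [2,5,3,6]
H [2,5,3,6]
F [2,5,4,6]
F [2,5,4,3]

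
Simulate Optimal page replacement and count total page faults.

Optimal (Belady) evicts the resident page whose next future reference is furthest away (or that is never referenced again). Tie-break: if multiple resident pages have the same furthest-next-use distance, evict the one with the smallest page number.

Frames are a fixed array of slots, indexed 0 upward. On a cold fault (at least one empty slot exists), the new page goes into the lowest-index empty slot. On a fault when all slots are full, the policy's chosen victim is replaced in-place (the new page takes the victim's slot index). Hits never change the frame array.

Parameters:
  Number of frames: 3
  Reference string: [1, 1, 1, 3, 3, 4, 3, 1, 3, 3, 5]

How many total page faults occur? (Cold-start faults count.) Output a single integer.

Answer: 4

Derivation:
Step 0: ref 1 → FAULT, frames=[1,-,-]
Step 1: ref 1 → HIT, frames=[1,-,-]
Step 2: ref 1 → HIT, frames=[1,-,-]
Step 3: ref 3 → FAULT, frames=[1,3,-]
Step 4: ref 3 → HIT, frames=[1,3,-]
Step 5: ref 4 → FAULT, frames=[1,3,4]
Step 6: ref 3 → HIT, frames=[1,3,4]
Step 7: ref 1 → HIT, frames=[1,3,4]
Step 8: ref 3 → HIT, frames=[1,3,4]
Step 9: ref 3 → HIT, frames=[1,3,4]
Step 10: ref 5 → FAULT (evict 1), frames=[5,3,4]
Total faults: 4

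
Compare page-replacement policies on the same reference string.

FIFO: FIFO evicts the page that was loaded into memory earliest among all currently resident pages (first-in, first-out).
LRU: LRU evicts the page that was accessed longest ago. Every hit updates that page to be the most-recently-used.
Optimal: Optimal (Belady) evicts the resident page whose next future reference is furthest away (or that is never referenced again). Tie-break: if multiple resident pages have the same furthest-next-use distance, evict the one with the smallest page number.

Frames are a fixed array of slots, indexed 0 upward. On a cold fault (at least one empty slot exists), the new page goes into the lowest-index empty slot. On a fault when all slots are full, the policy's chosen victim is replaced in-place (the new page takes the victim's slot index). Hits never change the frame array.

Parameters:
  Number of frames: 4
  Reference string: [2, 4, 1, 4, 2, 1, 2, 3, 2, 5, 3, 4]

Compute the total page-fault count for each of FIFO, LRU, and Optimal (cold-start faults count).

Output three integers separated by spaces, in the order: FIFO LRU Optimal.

--- FIFO ---
  step 0: ref 2 -> FAULT, frames=[2,-,-,-] (faults so far: 1)
  step 1: ref 4 -> FAULT, frames=[2,4,-,-] (faults so far: 2)
  step 2: ref 1 -> FAULT, frames=[2,4,1,-] (faults so far: 3)
  step 3: ref 4 -> HIT, frames=[2,4,1,-] (faults so far: 3)
  step 4: ref 2 -> HIT, frames=[2,4,1,-] (faults so far: 3)
  step 5: ref 1 -> HIT, frames=[2,4,1,-] (faults so far: 3)
  step 6: ref 2 -> HIT, frames=[2,4,1,-] (faults so far: 3)
  step 7: ref 3 -> FAULT, frames=[2,4,1,3] (faults so far: 4)
  step 8: ref 2 -> HIT, frames=[2,4,1,3] (faults so far: 4)
  step 9: ref 5 -> FAULT, evict 2, frames=[5,4,1,3] (faults so far: 5)
  step 10: ref 3 -> HIT, frames=[5,4,1,3] (faults so far: 5)
  step 11: ref 4 -> HIT, frames=[5,4,1,3] (faults so far: 5)
  FIFO total faults: 5
--- LRU ---
  step 0: ref 2 -> FAULT, frames=[2,-,-,-] (faults so far: 1)
  step 1: ref 4 -> FAULT, frames=[2,4,-,-] (faults so far: 2)
  step 2: ref 1 -> FAULT, frames=[2,4,1,-] (faults so far: 3)
  step 3: ref 4 -> HIT, frames=[2,4,1,-] (faults so far: 3)
  step 4: ref 2 -> HIT, frames=[2,4,1,-] (faults so far: 3)
  step 5: ref 1 -> HIT, frames=[2,4,1,-] (faults so far: 3)
  step 6: ref 2 -> HIT, frames=[2,4,1,-] (faults so far: 3)
  step 7: ref 3 -> FAULT, frames=[2,4,1,3] (faults so far: 4)
  step 8: ref 2 -> HIT, frames=[2,4,1,3] (faults so far: 4)
  step 9: ref 5 -> FAULT, evict 4, frames=[2,5,1,3] (faults so far: 5)
  step 10: ref 3 -> HIT, frames=[2,5,1,3] (faults so far: 5)
  step 11: ref 4 -> FAULT, evict 1, frames=[2,5,4,3] (faults so far: 6)
  LRU total faults: 6
--- Optimal ---
  step 0: ref 2 -> FAULT, frames=[2,-,-,-] (faults so far: 1)
  step 1: ref 4 -> FAULT, frames=[2,4,-,-] (faults so far: 2)
  step 2: ref 1 -> FAULT, frames=[2,4,1,-] (faults so far: 3)
  step 3: ref 4 -> HIT, frames=[2,4,1,-] (faults so far: 3)
  step 4: ref 2 -> HIT, frames=[2,4,1,-] (faults so far: 3)
  step 5: ref 1 -> HIT, frames=[2,4,1,-] (faults so far: 3)
  step 6: ref 2 -> HIT, frames=[2,4,1,-] (faults so far: 3)
  step 7: ref 3 -> FAULT, frames=[2,4,1,3] (faults so far: 4)
  step 8: ref 2 -> HIT, frames=[2,4,1,3] (faults so far: 4)
  step 9: ref 5 -> FAULT, evict 1, frames=[2,4,5,3] (faults so far: 5)
  step 10: ref 3 -> HIT, frames=[2,4,5,3] (faults so far: 5)
  step 11: ref 4 -> HIT, frames=[2,4,5,3] (faults so far: 5)
  Optimal total faults: 5

Answer: 5 6 5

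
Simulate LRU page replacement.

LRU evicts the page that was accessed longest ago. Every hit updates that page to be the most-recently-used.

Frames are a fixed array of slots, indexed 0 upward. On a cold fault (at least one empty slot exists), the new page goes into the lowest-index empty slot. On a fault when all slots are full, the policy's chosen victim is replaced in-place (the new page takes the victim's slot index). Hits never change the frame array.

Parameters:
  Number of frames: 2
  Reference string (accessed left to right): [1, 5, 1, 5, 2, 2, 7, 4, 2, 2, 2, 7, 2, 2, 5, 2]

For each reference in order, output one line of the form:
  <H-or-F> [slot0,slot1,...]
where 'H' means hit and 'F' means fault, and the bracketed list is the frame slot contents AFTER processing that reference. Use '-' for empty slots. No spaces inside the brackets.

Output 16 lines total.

F [1,-]
F [1,5]
H [1,5]
H [1,5]
F [2,5]
H [2,5]
F [2,7]
F [4,7]
F [4,2]
H [4,2]
H [4,2]
F [7,2]
H [7,2]
H [7,2]
F [5,2]
H [5,2]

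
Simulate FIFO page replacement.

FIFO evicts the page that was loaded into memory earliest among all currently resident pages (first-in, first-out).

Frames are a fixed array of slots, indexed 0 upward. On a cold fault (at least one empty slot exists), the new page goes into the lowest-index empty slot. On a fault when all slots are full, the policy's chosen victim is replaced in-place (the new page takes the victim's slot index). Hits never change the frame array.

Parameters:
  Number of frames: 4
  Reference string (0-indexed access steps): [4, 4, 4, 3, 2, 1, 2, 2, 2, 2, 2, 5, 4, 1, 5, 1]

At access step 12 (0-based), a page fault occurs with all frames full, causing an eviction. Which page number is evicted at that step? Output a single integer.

Step 0: ref 4 -> FAULT, frames=[4,-,-,-]
Step 1: ref 4 -> HIT, frames=[4,-,-,-]
Step 2: ref 4 -> HIT, frames=[4,-,-,-]
Step 3: ref 3 -> FAULT, frames=[4,3,-,-]
Step 4: ref 2 -> FAULT, frames=[4,3,2,-]
Step 5: ref 1 -> FAULT, frames=[4,3,2,1]
Step 6: ref 2 -> HIT, frames=[4,3,2,1]
Step 7: ref 2 -> HIT, frames=[4,3,2,1]
Step 8: ref 2 -> HIT, frames=[4,3,2,1]
Step 9: ref 2 -> HIT, frames=[4,3,2,1]
Step 10: ref 2 -> HIT, frames=[4,3,2,1]
Step 11: ref 5 -> FAULT, evict 4, frames=[5,3,2,1]
Step 12: ref 4 -> FAULT, evict 3, frames=[5,4,2,1]
At step 12: evicted page 3

Answer: 3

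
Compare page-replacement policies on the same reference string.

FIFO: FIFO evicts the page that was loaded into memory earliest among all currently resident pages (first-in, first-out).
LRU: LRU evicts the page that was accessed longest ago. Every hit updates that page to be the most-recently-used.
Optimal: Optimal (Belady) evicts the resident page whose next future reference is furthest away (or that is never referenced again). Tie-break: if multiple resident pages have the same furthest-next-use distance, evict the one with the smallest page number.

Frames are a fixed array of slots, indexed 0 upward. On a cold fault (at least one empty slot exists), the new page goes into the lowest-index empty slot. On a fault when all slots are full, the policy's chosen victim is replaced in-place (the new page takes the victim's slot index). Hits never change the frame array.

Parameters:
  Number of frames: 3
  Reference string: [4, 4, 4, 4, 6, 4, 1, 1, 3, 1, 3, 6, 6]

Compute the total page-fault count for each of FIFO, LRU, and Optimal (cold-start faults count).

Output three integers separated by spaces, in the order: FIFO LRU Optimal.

--- FIFO ---
  step 0: ref 4 -> FAULT, frames=[4,-,-] (faults so far: 1)
  step 1: ref 4 -> HIT, frames=[4,-,-] (faults so far: 1)
  step 2: ref 4 -> HIT, frames=[4,-,-] (faults so far: 1)
  step 3: ref 4 -> HIT, frames=[4,-,-] (faults so far: 1)
  step 4: ref 6 -> FAULT, frames=[4,6,-] (faults so far: 2)
  step 5: ref 4 -> HIT, frames=[4,6,-] (faults so far: 2)
  step 6: ref 1 -> FAULT, frames=[4,6,1] (faults so far: 3)
  step 7: ref 1 -> HIT, frames=[4,6,1] (faults so far: 3)
  step 8: ref 3 -> FAULT, evict 4, frames=[3,6,1] (faults so far: 4)
  step 9: ref 1 -> HIT, frames=[3,6,1] (faults so far: 4)
  step 10: ref 3 -> HIT, frames=[3,6,1] (faults so far: 4)
  step 11: ref 6 -> HIT, frames=[3,6,1] (faults so far: 4)
  step 12: ref 6 -> HIT, frames=[3,6,1] (faults so far: 4)
  FIFO total faults: 4
--- LRU ---
  step 0: ref 4 -> FAULT, frames=[4,-,-] (faults so far: 1)
  step 1: ref 4 -> HIT, frames=[4,-,-] (faults so far: 1)
  step 2: ref 4 -> HIT, frames=[4,-,-] (faults so far: 1)
  step 3: ref 4 -> HIT, frames=[4,-,-] (faults so far: 1)
  step 4: ref 6 -> FAULT, frames=[4,6,-] (faults so far: 2)
  step 5: ref 4 -> HIT, frames=[4,6,-] (faults so far: 2)
  step 6: ref 1 -> FAULT, frames=[4,6,1] (faults so far: 3)
  step 7: ref 1 -> HIT, frames=[4,6,1] (faults so far: 3)
  step 8: ref 3 -> FAULT, evict 6, frames=[4,3,1] (faults so far: 4)
  step 9: ref 1 -> HIT, frames=[4,3,1] (faults so far: 4)
  step 10: ref 3 -> HIT, frames=[4,3,1] (faults so far: 4)
  step 11: ref 6 -> FAULT, evict 4, frames=[6,3,1] (faults so far: 5)
  step 12: ref 6 -> HIT, frames=[6,3,1] (faults so far: 5)
  LRU total faults: 5
--- Optimal ---
  step 0: ref 4 -> FAULT, frames=[4,-,-] (faults so far: 1)
  step 1: ref 4 -> HIT, frames=[4,-,-] (faults so far: 1)
  step 2: ref 4 -> HIT, frames=[4,-,-] (faults so far: 1)
  step 3: ref 4 -> HIT, frames=[4,-,-] (faults so far: 1)
  step 4: ref 6 -> FAULT, frames=[4,6,-] (faults so far: 2)
  step 5: ref 4 -> HIT, frames=[4,6,-] (faults so far: 2)
  step 6: ref 1 -> FAULT, frames=[4,6,1] (faults so far: 3)
  step 7: ref 1 -> HIT, frames=[4,6,1] (faults so far: 3)
  step 8: ref 3 -> FAULT, evict 4, frames=[3,6,1] (faults so far: 4)
  step 9: ref 1 -> HIT, frames=[3,6,1] (faults so far: 4)
  step 10: ref 3 -> HIT, frames=[3,6,1] (faults so far: 4)
  step 11: ref 6 -> HIT, frames=[3,6,1] (faults so far: 4)
  step 12: ref 6 -> HIT, frames=[3,6,1] (faults so far: 4)
  Optimal total faults: 4

Answer: 4 5 4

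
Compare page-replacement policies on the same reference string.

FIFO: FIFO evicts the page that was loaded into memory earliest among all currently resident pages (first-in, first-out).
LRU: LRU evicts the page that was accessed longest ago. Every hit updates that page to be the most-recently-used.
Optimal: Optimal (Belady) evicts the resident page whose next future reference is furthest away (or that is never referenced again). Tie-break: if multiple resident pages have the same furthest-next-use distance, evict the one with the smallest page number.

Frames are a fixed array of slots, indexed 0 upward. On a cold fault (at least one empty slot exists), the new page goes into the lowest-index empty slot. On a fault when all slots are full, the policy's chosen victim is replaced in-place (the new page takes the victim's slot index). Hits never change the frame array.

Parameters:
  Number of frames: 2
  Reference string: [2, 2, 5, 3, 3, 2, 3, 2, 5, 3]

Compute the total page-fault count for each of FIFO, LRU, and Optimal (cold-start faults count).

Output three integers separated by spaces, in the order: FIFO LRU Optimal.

Answer: 6 6 4

Derivation:
--- FIFO ---
  step 0: ref 2 -> FAULT, frames=[2,-] (faults so far: 1)
  step 1: ref 2 -> HIT, frames=[2,-] (faults so far: 1)
  step 2: ref 5 -> FAULT, frames=[2,5] (faults so far: 2)
  step 3: ref 3 -> FAULT, evict 2, frames=[3,5] (faults so far: 3)
  step 4: ref 3 -> HIT, frames=[3,5] (faults so far: 3)
  step 5: ref 2 -> FAULT, evict 5, frames=[3,2] (faults so far: 4)
  step 6: ref 3 -> HIT, frames=[3,2] (faults so far: 4)
  step 7: ref 2 -> HIT, frames=[3,2] (faults so far: 4)
  step 8: ref 5 -> FAULT, evict 3, frames=[5,2] (faults so far: 5)
  step 9: ref 3 -> FAULT, evict 2, frames=[5,3] (faults so far: 6)
  FIFO total faults: 6
--- LRU ---
  step 0: ref 2 -> FAULT, frames=[2,-] (faults so far: 1)
  step 1: ref 2 -> HIT, frames=[2,-] (faults so far: 1)
  step 2: ref 5 -> FAULT, frames=[2,5] (faults so far: 2)
  step 3: ref 3 -> FAULT, evict 2, frames=[3,5] (faults so far: 3)
  step 4: ref 3 -> HIT, frames=[3,5] (faults so far: 3)
  step 5: ref 2 -> FAULT, evict 5, frames=[3,2] (faults so far: 4)
  step 6: ref 3 -> HIT, frames=[3,2] (faults so far: 4)
  step 7: ref 2 -> HIT, frames=[3,2] (faults so far: 4)
  step 8: ref 5 -> FAULT, evict 3, frames=[5,2] (faults so far: 5)
  step 9: ref 3 -> FAULT, evict 2, frames=[5,3] (faults so far: 6)
  LRU total faults: 6
--- Optimal ---
  step 0: ref 2 -> FAULT, frames=[2,-] (faults so far: 1)
  step 1: ref 2 -> HIT, frames=[2,-] (faults so far: 1)
  step 2: ref 5 -> FAULT, frames=[2,5] (faults so far: 2)
  step 3: ref 3 -> FAULT, evict 5, frames=[2,3] (faults so far: 3)
  step 4: ref 3 -> HIT, frames=[2,3] (faults so far: 3)
  step 5: ref 2 -> HIT, frames=[2,3] (faults so far: 3)
  step 6: ref 3 -> HIT, frames=[2,3] (faults so far: 3)
  step 7: ref 2 -> HIT, frames=[2,3] (faults so far: 3)
  step 8: ref 5 -> FAULT, evict 2, frames=[5,3] (faults so far: 4)
  step 9: ref 3 -> HIT, frames=[5,3] (faults so far: 4)
  Optimal total faults: 4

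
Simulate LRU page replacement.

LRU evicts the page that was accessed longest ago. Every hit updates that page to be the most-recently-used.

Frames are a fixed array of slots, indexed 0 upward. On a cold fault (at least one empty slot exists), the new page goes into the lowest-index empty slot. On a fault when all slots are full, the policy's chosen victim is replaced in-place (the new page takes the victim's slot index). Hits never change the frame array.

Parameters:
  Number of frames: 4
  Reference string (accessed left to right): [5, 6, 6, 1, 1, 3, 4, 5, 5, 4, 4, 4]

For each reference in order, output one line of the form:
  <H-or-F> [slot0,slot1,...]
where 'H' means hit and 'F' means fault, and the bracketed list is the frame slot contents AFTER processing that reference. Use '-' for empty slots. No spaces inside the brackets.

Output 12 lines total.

F [5,-,-,-]
F [5,6,-,-]
H [5,6,-,-]
F [5,6,1,-]
H [5,6,1,-]
F [5,6,1,3]
F [4,6,1,3]
F [4,5,1,3]
H [4,5,1,3]
H [4,5,1,3]
H [4,5,1,3]
H [4,5,1,3]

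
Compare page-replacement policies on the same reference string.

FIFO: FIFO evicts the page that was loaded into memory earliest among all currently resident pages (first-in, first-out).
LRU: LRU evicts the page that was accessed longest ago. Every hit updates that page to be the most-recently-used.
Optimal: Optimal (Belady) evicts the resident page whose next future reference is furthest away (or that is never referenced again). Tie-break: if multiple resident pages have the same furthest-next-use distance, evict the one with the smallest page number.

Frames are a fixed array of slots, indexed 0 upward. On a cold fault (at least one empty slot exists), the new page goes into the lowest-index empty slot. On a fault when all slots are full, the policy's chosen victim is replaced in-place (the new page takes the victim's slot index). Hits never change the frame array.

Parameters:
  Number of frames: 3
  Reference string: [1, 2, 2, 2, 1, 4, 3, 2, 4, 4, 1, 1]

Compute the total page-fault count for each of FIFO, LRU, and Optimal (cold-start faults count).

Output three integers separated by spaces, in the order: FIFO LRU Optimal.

Answer: 5 6 5

Derivation:
--- FIFO ---
  step 0: ref 1 -> FAULT, frames=[1,-,-] (faults so far: 1)
  step 1: ref 2 -> FAULT, frames=[1,2,-] (faults so far: 2)
  step 2: ref 2 -> HIT, frames=[1,2,-] (faults so far: 2)
  step 3: ref 2 -> HIT, frames=[1,2,-] (faults so far: 2)
  step 4: ref 1 -> HIT, frames=[1,2,-] (faults so far: 2)
  step 5: ref 4 -> FAULT, frames=[1,2,4] (faults so far: 3)
  step 6: ref 3 -> FAULT, evict 1, frames=[3,2,4] (faults so far: 4)
  step 7: ref 2 -> HIT, frames=[3,2,4] (faults so far: 4)
  step 8: ref 4 -> HIT, frames=[3,2,4] (faults so far: 4)
  step 9: ref 4 -> HIT, frames=[3,2,4] (faults so far: 4)
  step 10: ref 1 -> FAULT, evict 2, frames=[3,1,4] (faults so far: 5)
  step 11: ref 1 -> HIT, frames=[3,1,4] (faults so far: 5)
  FIFO total faults: 5
--- LRU ---
  step 0: ref 1 -> FAULT, frames=[1,-,-] (faults so far: 1)
  step 1: ref 2 -> FAULT, frames=[1,2,-] (faults so far: 2)
  step 2: ref 2 -> HIT, frames=[1,2,-] (faults so far: 2)
  step 3: ref 2 -> HIT, frames=[1,2,-] (faults so far: 2)
  step 4: ref 1 -> HIT, frames=[1,2,-] (faults so far: 2)
  step 5: ref 4 -> FAULT, frames=[1,2,4] (faults so far: 3)
  step 6: ref 3 -> FAULT, evict 2, frames=[1,3,4] (faults so far: 4)
  step 7: ref 2 -> FAULT, evict 1, frames=[2,3,4] (faults so far: 5)
  step 8: ref 4 -> HIT, frames=[2,3,4] (faults so far: 5)
  step 9: ref 4 -> HIT, frames=[2,3,4] (faults so far: 5)
  step 10: ref 1 -> FAULT, evict 3, frames=[2,1,4] (faults so far: 6)
  step 11: ref 1 -> HIT, frames=[2,1,4] (faults so far: 6)
  LRU total faults: 6
--- Optimal ---
  step 0: ref 1 -> FAULT, frames=[1,-,-] (faults so far: 1)
  step 1: ref 2 -> FAULT, frames=[1,2,-] (faults so far: 2)
  step 2: ref 2 -> HIT, frames=[1,2,-] (faults so far: 2)
  step 3: ref 2 -> HIT, frames=[1,2,-] (faults so far: 2)
  step 4: ref 1 -> HIT, frames=[1,2,-] (faults so far: 2)
  step 5: ref 4 -> FAULT, frames=[1,2,4] (faults so far: 3)
  step 6: ref 3 -> FAULT, evict 1, frames=[3,2,4] (faults so far: 4)
  step 7: ref 2 -> HIT, frames=[3,2,4] (faults so far: 4)
  step 8: ref 4 -> HIT, frames=[3,2,4] (faults so far: 4)
  step 9: ref 4 -> HIT, frames=[3,2,4] (faults so far: 4)
  step 10: ref 1 -> FAULT, evict 2, frames=[3,1,4] (faults so far: 5)
  step 11: ref 1 -> HIT, frames=[3,1,4] (faults so far: 5)
  Optimal total faults: 5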